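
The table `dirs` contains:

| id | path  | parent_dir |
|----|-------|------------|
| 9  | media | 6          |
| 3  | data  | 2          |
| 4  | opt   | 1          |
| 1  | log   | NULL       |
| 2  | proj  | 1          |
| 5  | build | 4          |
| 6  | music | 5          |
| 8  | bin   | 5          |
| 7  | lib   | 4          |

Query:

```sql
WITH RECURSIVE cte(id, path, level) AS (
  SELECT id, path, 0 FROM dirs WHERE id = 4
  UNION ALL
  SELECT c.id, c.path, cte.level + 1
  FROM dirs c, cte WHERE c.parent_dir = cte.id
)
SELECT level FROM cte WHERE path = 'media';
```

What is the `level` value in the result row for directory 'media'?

Base: id=4 (opt) at level 0.
Iteration 1: rows with parent_dir in {4} -> build (id 5, level 1), lib (id 7, level 1).
Iteration 2: rows with parent_dir in {5,7} -> music (id 6, level 2), bin (id 8, level 2).
Iteration 3: rows with parent_dir in {6,8} -> media (id 9, level 3).
Iteration 4: no rows with parent_dir in {9}; recursion stops.

3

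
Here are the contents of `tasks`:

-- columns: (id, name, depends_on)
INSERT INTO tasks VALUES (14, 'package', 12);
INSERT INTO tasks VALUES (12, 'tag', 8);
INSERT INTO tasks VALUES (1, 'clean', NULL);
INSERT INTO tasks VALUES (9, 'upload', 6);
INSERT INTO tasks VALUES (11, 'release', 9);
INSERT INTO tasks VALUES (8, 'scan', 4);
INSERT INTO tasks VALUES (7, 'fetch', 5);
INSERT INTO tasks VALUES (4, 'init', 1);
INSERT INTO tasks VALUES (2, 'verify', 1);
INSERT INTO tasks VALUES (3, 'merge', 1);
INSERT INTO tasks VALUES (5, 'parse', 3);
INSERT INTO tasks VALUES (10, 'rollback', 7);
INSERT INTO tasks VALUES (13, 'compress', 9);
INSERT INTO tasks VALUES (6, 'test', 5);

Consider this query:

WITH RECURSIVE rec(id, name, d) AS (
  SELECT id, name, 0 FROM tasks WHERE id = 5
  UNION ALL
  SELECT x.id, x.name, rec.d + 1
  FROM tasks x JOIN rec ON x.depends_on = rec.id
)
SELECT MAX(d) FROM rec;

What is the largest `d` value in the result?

Base: id=5 (parse) at d 0.
Iteration 1: rows with depends_on in {5} -> test (id 6, d 1), fetch (id 7, d 1).
Iteration 2: rows with depends_on in {6,7} -> upload (id 9, d 2), rollback (id 10, d 2).
Iteration 3: rows with depends_on in {9,10} -> release (id 11, d 3), compress (id 13, d 3).
Iteration 4: no rows with depends_on in {11,13}; recursion stops.
d values: 0, 1, 1, 2, 2, 3, 3; the maximum is 3.

3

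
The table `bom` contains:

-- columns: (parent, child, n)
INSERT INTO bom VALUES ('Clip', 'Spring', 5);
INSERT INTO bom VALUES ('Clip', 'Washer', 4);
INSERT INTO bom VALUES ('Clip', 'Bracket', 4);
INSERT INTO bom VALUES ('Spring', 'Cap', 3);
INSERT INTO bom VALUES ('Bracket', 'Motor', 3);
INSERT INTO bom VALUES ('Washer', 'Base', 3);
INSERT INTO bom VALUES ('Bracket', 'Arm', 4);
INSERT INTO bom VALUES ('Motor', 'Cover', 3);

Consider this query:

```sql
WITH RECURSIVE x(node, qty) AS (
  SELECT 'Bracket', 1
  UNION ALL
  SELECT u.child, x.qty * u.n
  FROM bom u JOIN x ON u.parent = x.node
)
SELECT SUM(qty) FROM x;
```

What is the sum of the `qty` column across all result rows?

Base: (Bracket, qty=1).
Iteration 1: components of {Bracket} -> Arm = 1*4 = 4, Motor = 1*3 = 3.
Iteration 2: components of {Arm,Motor} -> Cover = 3*3 = 9.
Iteration 3: no further components; recursion stops.
SUM(qty) = 1 + 3 + 4 + 9 = 17.

17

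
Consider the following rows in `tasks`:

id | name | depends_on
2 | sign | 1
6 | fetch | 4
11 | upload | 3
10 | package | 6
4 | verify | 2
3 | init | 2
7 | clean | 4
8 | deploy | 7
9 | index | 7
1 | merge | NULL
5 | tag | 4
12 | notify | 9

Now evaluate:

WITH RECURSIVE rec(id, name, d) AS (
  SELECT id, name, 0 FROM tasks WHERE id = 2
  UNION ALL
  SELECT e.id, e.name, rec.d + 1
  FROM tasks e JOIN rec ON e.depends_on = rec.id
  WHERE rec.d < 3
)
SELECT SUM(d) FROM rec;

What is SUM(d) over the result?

Base: id=2 (sign) at d 0.
Iteration 1: rows with depends_on in {2} -> init (id 3, d 1), verify (id 4, d 1).
Iteration 2: rows with depends_on in {3,4} -> tag (id 5, d 2), fetch (id 6, d 2), clean (id 7, d 2), upload (id 11, d 2).
Iteration 3: rows with depends_on in {5,6,7,11} -> deploy (id 8, d 3), index (id 9, d 3), package (id 10, d 3).
Iteration 4: d < 3 fails for all current rows; recursion stops.
SUM(d) = 0 + 1 + 1 + 2 + 2 + 2 + 2 + 3 + 3 + 3 = 19.

19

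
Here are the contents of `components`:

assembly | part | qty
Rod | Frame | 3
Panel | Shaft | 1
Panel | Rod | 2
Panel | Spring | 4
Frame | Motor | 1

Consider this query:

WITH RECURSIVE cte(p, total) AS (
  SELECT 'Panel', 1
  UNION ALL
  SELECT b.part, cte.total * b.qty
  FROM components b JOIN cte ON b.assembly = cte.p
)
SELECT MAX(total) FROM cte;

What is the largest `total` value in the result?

6

Base: (Panel, total=1).
Iteration 1: components of {Panel} -> Rod = 1*2 = 2, Shaft = 1*1 = 1, Spring = 1*4 = 4.
Iteration 2: components of {Rod,Shaft,Spring} -> Frame = 2*3 = 6.
Iteration 3: components of {Frame} -> Motor = 6*1 = 6.
Iteration 4: no further components; recursion stops.
total values: 1, 2, 1, 4, 6, 6; the maximum is 6.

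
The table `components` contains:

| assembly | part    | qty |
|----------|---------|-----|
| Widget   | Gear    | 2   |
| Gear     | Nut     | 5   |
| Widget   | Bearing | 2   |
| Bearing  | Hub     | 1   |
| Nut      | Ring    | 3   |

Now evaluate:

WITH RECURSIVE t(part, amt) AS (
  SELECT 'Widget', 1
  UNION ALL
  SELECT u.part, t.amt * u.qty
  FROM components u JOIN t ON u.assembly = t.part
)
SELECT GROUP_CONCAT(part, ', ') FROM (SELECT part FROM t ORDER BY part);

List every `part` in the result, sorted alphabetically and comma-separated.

Bearing, Gear, Hub, Nut, Ring, Widget

Base: (Widget, amt=1).
Iteration 1: components of {Widget} -> Bearing = 1*2 = 2, Gear = 1*2 = 2.
Iteration 2: components of {Bearing,Gear} -> Hub = 2*1 = 2, Nut = 2*5 = 10.
Iteration 3: components of {Hub,Nut} -> Ring = 10*3 = 30.
Iteration 4: no further components; recursion stops.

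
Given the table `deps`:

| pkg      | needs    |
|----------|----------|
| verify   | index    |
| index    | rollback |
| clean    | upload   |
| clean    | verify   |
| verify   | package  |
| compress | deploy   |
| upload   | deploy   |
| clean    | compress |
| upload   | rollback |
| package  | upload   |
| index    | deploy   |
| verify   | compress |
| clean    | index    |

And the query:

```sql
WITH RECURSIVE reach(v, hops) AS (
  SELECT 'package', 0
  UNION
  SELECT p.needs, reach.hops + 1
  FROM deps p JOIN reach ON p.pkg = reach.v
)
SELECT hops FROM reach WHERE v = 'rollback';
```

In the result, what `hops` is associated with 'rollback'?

Base: (package, hops=0).
Iteration 1: edges from {package} -> (upload, hops=1).
Iteration 2: edges from {upload} -> (deploy, hops=2), (rollback, hops=2).
Iteration 3: no outgoing edges from {deploy,rollback}; recursion stops.

2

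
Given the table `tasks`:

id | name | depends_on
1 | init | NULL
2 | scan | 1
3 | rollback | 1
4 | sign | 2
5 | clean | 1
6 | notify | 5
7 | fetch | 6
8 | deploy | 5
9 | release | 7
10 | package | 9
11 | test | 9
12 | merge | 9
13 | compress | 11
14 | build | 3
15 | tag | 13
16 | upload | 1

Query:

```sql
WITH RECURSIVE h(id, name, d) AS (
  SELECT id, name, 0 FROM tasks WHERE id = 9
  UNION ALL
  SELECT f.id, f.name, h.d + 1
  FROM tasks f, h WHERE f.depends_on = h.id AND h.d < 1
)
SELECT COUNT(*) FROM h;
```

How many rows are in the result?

Base: id=9 (release) at d 0.
Iteration 1: rows with depends_on in {9} -> package (id 10, d 1), test (id 11, d 1), merge (id 12, d 1).
Iteration 2: d < 1 fails for all current rows; recursion stops.
Total rows emitted: 4.

4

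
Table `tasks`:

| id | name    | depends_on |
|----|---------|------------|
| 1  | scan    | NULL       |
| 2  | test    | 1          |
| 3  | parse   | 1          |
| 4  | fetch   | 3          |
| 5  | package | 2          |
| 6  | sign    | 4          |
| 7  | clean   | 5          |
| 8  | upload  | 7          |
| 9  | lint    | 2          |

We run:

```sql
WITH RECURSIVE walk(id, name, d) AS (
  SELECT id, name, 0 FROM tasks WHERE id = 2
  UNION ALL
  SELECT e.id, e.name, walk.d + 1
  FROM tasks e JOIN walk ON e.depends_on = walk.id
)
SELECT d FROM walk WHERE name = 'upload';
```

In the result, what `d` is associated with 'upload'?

Base: id=2 (test) at d 0.
Iteration 1: rows with depends_on in {2} -> package (id 5, d 1), lint (id 9, d 1).
Iteration 2: rows with depends_on in {5,9} -> clean (id 7, d 2).
Iteration 3: rows with depends_on in {7} -> upload (id 8, d 3).
Iteration 4: no rows with depends_on in {8}; recursion stops.

3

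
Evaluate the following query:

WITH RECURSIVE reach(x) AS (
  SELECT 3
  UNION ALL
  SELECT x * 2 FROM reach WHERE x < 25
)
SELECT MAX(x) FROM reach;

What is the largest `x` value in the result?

Base: x=3.
Iteration 1: 3 < 25 holds -> x = 3 * 2 = 6.
Iteration 2: 6 < 25 holds -> x = 6 * 2 = 12.
Iteration 3: 12 < 25 holds -> x = 12 * 2 = 24.
Iteration 4: 24 < 25 holds -> x = 24 * 2 = 48.
Iteration 5: 48 < 25 fails; recursion stops.
x values: 3, 6, 12, 24, 48; the maximum is 48.

48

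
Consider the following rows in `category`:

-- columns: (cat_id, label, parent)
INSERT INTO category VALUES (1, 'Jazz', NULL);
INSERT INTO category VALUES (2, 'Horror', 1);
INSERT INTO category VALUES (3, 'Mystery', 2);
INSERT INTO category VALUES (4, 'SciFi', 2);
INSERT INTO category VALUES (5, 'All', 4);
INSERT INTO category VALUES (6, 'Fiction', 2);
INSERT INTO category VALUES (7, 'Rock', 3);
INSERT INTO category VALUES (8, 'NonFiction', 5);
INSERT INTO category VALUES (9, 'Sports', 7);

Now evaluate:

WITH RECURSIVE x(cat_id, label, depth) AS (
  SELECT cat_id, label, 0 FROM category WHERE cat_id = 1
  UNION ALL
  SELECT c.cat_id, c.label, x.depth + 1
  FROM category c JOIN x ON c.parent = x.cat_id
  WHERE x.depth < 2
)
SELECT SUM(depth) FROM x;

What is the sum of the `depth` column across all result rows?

Base: cat_id=1 (Jazz) at depth 0.
Iteration 1: rows with parent in {1} -> Horror (id 2, depth 1).
Iteration 2: rows with parent in {2} -> Mystery (id 3, depth 2), SciFi (id 4, depth 2), Fiction (id 6, depth 2).
Iteration 3: depth < 2 fails for all current rows; recursion stops.
SUM(depth) = 0 + 1 + 2 + 2 + 2 = 7.

7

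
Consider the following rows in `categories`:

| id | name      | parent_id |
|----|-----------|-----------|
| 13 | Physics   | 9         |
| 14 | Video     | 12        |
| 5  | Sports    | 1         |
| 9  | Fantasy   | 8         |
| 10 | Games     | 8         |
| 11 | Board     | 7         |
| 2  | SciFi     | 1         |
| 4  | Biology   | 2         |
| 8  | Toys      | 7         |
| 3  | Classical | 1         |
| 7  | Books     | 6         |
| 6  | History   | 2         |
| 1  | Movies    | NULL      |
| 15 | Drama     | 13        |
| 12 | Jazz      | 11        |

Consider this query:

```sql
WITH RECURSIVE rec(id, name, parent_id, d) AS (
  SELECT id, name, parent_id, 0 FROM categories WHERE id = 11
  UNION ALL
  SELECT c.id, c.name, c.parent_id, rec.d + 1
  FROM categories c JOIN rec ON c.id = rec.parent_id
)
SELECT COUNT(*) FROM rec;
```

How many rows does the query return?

5

Base: id=11 (Board), parent_id=7, d 0.
Iteration 1: join on id=7 -> Books (id 7, parent_id=6, d 1).
Iteration 2: join on id=6 -> History (id 6, parent_id=2, d 2).
Iteration 3: join on id=2 -> SciFi (id 2, parent_id=1, d 3).
Iteration 4: join on id=1 -> Movies (id 1, parent_id=NULL, d 4).
Iteration 5: parent_id is NULL; no match; recursion stops.
Total rows emitted: 5.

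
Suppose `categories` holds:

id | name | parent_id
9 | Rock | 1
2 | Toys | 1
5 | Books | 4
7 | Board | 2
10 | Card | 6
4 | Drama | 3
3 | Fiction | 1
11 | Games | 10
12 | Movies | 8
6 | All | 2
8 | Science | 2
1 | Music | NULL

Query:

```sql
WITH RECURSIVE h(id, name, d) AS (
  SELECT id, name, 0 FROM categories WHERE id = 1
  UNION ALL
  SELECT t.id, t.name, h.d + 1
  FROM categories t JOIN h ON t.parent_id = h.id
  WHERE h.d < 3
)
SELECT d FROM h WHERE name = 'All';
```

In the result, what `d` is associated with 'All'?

Base: id=1 (Music) at d 0.
Iteration 1: rows with parent_id in {1} -> Toys (id 2, d 1), Fiction (id 3, d 1), Rock (id 9, d 1).
Iteration 2: rows with parent_id in {2,3,9} -> Drama (id 4, d 2), All (id 6, d 2), Board (id 7, d 2), Science (id 8, d 2).
Iteration 3: rows with parent_id in {4,6,7,8} -> Books (id 5, d 3), Card (id 10, d 3), Movies (id 12, d 3).
Iteration 4: d < 3 fails for all current rows; recursion stops.

2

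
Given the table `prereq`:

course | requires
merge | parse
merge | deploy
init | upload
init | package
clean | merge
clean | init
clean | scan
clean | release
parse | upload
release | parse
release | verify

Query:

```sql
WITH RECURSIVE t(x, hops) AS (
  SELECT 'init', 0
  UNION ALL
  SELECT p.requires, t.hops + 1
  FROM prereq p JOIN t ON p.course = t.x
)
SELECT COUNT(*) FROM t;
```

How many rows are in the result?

Base: (init, hops=0).
Iteration 1: edges from {init} -> (package, hops=1), (upload, hops=1).
Iteration 2: no outgoing edges from {package,upload}; recursion stops.
Total rows emitted: 3.

3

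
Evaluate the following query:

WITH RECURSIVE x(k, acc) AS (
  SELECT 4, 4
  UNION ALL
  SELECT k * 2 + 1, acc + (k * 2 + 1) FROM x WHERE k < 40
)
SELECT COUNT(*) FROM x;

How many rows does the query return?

5

Base: k=4, acc=4.
Iteration 1: 4 < 40 holds -> k = 4 * 2 + 1 = 9, acc = 4 + 9 = 13.
Iteration 2: 9 < 40 holds -> k = 9 * 2 + 1 = 19, acc = 13 + 19 = 32.
Iteration 3: 19 < 40 holds -> k = 19 * 2 + 1 = 39, acc = 32 + 39 = 71.
Iteration 4: 39 < 40 holds -> k = 39 * 2 + 1 = 79, acc = 71 + 79 = 150.
Iteration 5: 79 < 40 fails; recursion stops.
Total rows emitted: 5.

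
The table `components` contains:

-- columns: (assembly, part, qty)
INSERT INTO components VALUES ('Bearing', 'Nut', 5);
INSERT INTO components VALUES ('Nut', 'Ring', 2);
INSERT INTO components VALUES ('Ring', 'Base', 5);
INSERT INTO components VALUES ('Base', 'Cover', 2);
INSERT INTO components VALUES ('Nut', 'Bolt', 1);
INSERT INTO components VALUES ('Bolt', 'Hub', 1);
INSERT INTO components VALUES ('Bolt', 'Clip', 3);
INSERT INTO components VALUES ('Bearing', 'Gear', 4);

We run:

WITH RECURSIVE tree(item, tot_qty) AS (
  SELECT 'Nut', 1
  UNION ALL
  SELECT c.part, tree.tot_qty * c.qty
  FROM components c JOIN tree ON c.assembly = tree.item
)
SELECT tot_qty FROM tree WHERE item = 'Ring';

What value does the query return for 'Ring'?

Base: (Nut, tot_qty=1).
Iteration 1: components of {Nut} -> Bolt = 1*1 = 1, Ring = 1*2 = 2.
Iteration 2: components of {Bolt,Ring} -> Base = 2*5 = 10, Clip = 1*3 = 3, Hub = 1*1 = 1.
Iteration 3: components of {Base,Clip,Hub} -> Cover = 10*2 = 20.
Iteration 4: no further components; recursion stops.

2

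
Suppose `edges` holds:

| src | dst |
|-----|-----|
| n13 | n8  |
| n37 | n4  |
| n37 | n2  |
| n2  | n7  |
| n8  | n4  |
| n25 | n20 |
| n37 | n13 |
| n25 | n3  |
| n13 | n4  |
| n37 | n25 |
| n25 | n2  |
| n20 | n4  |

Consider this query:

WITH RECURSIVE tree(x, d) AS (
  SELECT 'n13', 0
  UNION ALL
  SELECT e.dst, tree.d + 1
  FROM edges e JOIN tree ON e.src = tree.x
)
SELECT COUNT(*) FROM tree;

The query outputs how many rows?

Base: (n13, d=0).
Iteration 1: edges from {n13} -> (n4, d=1), (n8, d=1).
Iteration 2: edges from {n4,n8} -> (n4, d=2).
Iteration 3: no outgoing edges from {n4}; recursion stops.
Total rows emitted: 4.

4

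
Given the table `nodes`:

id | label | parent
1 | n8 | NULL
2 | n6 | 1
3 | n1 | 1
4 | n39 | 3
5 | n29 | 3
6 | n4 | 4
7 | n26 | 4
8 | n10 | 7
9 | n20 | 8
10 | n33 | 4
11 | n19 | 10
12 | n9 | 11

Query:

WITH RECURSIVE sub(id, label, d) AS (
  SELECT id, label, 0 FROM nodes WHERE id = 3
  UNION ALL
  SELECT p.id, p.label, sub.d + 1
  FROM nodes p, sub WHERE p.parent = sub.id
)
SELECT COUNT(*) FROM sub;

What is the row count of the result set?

Base: id=3 (n1) at d 0.
Iteration 1: rows with parent in {3} -> n39 (id 4, d 1), n29 (id 5, d 1).
Iteration 2: rows with parent in {4,5} -> n4 (id 6, d 2), n26 (id 7, d 2), n33 (id 10, d 2).
Iteration 3: rows with parent in {6,7,10} -> n10 (id 8, d 3), n19 (id 11, d 3).
Iteration 4: rows with parent in {8,11} -> n20 (id 9, d 4), n9 (id 12, d 4).
Iteration 5: no rows with parent in {9,12}; recursion stops.
Total rows emitted: 10.

10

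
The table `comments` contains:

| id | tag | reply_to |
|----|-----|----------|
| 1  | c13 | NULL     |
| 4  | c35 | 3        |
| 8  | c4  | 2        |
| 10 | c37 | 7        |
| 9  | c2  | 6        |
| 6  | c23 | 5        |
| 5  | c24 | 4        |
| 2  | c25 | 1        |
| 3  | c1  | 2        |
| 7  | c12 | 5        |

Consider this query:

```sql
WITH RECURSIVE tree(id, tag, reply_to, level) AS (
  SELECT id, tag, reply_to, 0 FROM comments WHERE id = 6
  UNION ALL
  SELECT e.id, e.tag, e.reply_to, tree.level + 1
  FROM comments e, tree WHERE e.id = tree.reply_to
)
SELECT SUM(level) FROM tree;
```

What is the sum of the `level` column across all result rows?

15

Base: id=6 (c23), reply_to=5, level 0.
Iteration 1: join on id=5 -> c24 (id 5, reply_to=4, level 1).
Iteration 2: join on id=4 -> c35 (id 4, reply_to=3, level 2).
Iteration 3: join on id=3 -> c1 (id 3, reply_to=2, level 3).
Iteration 4: join on id=2 -> c25 (id 2, reply_to=1, level 4).
Iteration 5: join on id=1 -> c13 (id 1, reply_to=NULL, level 5).
Iteration 6: reply_to is NULL; no match; recursion stops.
SUM(level) = 0 + 1 + 2 + 3 + 4 + 5 = 15.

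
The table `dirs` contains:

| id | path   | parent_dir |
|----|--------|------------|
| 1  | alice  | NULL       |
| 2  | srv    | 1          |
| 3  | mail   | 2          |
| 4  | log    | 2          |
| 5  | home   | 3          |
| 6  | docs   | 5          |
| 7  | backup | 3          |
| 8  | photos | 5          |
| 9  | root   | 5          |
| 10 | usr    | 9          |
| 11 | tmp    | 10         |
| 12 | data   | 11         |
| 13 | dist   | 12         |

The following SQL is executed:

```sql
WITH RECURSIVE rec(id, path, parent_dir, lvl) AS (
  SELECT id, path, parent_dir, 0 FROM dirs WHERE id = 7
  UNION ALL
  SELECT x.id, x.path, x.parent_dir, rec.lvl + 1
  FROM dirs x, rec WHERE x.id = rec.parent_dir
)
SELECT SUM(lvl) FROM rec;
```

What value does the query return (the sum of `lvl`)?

6

Base: id=7 (backup), parent_dir=3, lvl 0.
Iteration 1: join on id=3 -> mail (id 3, parent_dir=2, lvl 1).
Iteration 2: join on id=2 -> srv (id 2, parent_dir=1, lvl 2).
Iteration 3: join on id=1 -> alice (id 1, parent_dir=NULL, lvl 3).
Iteration 4: parent_dir is NULL; no match; recursion stops.
SUM(lvl) = 0 + 1 + 2 + 3 = 6.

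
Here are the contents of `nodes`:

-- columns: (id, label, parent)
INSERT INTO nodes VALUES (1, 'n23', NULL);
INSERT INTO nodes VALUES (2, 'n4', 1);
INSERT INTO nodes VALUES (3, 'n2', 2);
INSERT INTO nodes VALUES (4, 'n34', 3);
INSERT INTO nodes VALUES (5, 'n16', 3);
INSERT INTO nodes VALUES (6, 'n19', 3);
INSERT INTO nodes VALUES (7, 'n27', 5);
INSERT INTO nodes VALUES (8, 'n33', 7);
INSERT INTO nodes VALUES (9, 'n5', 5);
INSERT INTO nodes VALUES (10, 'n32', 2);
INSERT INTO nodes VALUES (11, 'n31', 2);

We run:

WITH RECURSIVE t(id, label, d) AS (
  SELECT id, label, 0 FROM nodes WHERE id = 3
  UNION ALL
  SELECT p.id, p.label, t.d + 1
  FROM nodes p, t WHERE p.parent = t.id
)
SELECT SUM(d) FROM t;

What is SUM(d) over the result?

Base: id=3 (n2) at d 0.
Iteration 1: rows with parent in {3} -> n34 (id 4, d 1), n16 (id 5, d 1), n19 (id 6, d 1).
Iteration 2: rows with parent in {4,5,6} -> n27 (id 7, d 2), n5 (id 9, d 2).
Iteration 3: rows with parent in {7,9} -> n33 (id 8, d 3).
Iteration 4: no rows with parent in {8}; recursion stops.
SUM(d) = 0 + 1 + 1 + 1 + 2 + 2 + 3 = 10.

10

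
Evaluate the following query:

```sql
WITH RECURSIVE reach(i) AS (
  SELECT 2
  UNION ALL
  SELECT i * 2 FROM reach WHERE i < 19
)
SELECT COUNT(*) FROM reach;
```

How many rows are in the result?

Base: i=2.
Iteration 1: 2 < 19 holds -> i = 2 * 2 = 4.
Iteration 2: 4 < 19 holds -> i = 4 * 2 = 8.
Iteration 3: 8 < 19 holds -> i = 8 * 2 = 16.
Iteration 4: 16 < 19 holds -> i = 16 * 2 = 32.
Iteration 5: 32 < 19 fails; recursion stops.
Total rows emitted: 5.

5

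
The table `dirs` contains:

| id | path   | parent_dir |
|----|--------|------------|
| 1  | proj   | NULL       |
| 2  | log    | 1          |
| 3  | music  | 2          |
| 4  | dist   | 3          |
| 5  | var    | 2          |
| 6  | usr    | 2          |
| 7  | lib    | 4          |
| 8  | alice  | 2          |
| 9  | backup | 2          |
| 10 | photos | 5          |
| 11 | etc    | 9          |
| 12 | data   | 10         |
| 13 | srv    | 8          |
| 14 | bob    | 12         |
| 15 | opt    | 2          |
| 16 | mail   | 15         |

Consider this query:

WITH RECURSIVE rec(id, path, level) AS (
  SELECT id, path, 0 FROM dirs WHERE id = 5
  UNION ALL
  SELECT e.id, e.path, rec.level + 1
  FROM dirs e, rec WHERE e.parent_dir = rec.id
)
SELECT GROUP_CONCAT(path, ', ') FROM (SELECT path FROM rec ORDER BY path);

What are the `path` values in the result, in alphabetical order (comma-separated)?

Base: id=5 (var) at level 0.
Iteration 1: rows with parent_dir in {5} -> photos (id 10, level 1).
Iteration 2: rows with parent_dir in {10} -> data (id 12, level 2).
Iteration 3: rows with parent_dir in {12} -> bob (id 14, level 3).
Iteration 4: no rows with parent_dir in {14}; recursion stops.

bob, data, photos, var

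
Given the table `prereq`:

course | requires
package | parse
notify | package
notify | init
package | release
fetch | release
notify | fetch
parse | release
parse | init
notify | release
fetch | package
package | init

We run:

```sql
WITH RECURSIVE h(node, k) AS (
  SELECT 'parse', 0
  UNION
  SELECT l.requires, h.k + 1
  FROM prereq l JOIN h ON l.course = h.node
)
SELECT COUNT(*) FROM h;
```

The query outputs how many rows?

3

Base: (parse, k=0).
Iteration 1: edges from {parse} -> (init, k=1), (release, k=1).
Iteration 2: no outgoing edges from {init,release}; recursion stops.
Total rows emitted: 3.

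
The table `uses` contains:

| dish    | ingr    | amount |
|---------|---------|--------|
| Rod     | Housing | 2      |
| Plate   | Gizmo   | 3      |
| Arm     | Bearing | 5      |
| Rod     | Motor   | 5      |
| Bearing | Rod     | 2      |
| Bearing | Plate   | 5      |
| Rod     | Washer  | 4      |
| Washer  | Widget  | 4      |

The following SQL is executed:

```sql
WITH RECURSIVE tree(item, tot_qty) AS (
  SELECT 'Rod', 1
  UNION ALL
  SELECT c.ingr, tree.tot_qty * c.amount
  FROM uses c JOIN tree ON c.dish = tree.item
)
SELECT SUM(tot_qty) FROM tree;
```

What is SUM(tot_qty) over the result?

Base: (Rod, tot_qty=1).
Iteration 1: components of {Rod} -> Housing = 1*2 = 2, Motor = 1*5 = 5, Washer = 1*4 = 4.
Iteration 2: components of {Housing,Motor,Washer} -> Widget = 4*4 = 16.
Iteration 3: no further components; recursion stops.
SUM(tot_qty) = 1 + 5 + 4 + 2 + 16 = 28.

28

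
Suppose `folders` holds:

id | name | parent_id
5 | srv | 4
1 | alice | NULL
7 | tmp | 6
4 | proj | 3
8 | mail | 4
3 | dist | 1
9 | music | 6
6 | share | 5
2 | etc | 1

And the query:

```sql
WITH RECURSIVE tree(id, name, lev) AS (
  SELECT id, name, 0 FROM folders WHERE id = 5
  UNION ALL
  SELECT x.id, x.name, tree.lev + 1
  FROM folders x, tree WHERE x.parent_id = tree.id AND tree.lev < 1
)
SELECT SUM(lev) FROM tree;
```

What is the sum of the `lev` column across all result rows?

1

Base: id=5 (srv) at lev 0.
Iteration 1: rows with parent_id in {5} -> share (id 6, lev 1).
Iteration 2: lev < 1 fails for all current rows; recursion stops.
SUM(lev) = 0 + 1 = 1.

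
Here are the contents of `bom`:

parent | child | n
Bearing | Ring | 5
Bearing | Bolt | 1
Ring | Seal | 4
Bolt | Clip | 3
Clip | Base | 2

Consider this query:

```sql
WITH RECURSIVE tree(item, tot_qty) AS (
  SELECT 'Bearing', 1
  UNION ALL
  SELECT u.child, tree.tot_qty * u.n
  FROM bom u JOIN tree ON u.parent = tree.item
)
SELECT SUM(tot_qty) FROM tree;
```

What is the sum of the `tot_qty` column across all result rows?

36

Base: (Bearing, tot_qty=1).
Iteration 1: components of {Bearing} -> Bolt = 1*1 = 1, Ring = 1*5 = 5.
Iteration 2: components of {Bolt,Ring} -> Clip = 1*3 = 3, Seal = 5*4 = 20.
Iteration 3: components of {Clip,Seal} -> Base = 3*2 = 6.
Iteration 4: no further components; recursion stops.
SUM(tot_qty) = 1 + 5 + 1 + 20 + 3 + 6 = 36.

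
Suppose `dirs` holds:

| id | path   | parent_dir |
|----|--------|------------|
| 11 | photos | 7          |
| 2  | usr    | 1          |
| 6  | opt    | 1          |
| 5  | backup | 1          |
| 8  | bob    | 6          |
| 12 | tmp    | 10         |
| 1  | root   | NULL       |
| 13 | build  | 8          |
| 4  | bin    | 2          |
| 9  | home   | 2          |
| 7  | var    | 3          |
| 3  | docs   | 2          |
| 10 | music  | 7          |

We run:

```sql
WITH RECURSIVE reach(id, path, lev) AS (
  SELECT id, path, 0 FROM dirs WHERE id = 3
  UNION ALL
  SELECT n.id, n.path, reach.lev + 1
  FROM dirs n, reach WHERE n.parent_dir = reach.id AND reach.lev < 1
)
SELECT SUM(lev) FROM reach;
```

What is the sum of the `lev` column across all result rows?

1

Base: id=3 (docs) at lev 0.
Iteration 1: rows with parent_dir in {3} -> var (id 7, lev 1).
Iteration 2: lev < 1 fails for all current rows; recursion stops.
SUM(lev) = 0 + 1 = 1.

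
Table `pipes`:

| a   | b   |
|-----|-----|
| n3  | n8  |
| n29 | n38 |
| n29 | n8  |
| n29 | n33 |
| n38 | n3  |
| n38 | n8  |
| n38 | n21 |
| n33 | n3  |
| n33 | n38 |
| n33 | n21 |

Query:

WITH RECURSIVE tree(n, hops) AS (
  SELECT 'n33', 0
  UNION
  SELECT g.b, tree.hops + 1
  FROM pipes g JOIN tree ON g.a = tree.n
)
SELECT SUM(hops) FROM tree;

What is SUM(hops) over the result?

Base: (n33, hops=0).
Iteration 1: edges from {n33} -> (n21, hops=1), (n3, hops=1), (n38, hops=1).
Iteration 2: edges from {n21,n3,n38} -> (n21, hops=2), (n3, hops=2), (n8, hops=2). [UNION drops 1 duplicate row(s)]
Iteration 3: edges from {n21,n3,n8} -> (n8, hops=3).
Iteration 4: no outgoing edges from {n8}; recursion stops.
SUM(hops) = 0 + 1 + 1 + 1 + 2 + 2 + 2 + 3 = 12.

12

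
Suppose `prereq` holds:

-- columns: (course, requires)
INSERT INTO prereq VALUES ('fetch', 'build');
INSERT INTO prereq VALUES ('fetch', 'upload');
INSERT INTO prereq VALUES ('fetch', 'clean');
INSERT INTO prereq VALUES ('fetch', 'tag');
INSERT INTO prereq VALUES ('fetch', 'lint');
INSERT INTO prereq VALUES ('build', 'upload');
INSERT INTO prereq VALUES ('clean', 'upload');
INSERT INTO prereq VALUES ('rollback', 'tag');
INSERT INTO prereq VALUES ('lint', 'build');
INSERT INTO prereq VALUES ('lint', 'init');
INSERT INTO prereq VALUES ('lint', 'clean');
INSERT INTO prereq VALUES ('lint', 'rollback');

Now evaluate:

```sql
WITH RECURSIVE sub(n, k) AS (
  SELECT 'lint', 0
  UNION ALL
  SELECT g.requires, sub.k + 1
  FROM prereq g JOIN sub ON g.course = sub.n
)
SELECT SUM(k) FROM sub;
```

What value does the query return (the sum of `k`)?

10

Base: (lint, k=0).
Iteration 1: edges from {lint} -> (build, k=1), (clean, k=1), (init, k=1), (rollback, k=1).
Iteration 2: edges from {build,clean,init,rollback} -> (tag, k=2), (upload, k=2) x2. [UNION ALL keeps all 3 new rows, including repeats]
Iteration 3: no outgoing edges from {tag,upload}; recursion stops.
SUM(k) = 0 + 1 + 1 + 1 + 1 + 2 + 2 + 2 = 10.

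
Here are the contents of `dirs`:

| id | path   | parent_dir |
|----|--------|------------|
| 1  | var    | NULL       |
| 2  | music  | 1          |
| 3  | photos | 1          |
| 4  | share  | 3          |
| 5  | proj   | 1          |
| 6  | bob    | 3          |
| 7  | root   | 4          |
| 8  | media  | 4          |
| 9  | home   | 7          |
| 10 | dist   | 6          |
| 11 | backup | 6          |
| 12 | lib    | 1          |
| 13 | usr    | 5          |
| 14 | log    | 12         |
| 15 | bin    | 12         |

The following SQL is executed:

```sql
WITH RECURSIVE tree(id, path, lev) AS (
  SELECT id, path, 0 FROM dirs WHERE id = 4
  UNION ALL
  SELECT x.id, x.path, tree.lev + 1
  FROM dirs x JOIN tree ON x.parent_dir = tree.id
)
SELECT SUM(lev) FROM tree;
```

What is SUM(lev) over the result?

4

Base: id=4 (share) at lev 0.
Iteration 1: rows with parent_dir in {4} -> root (id 7, lev 1), media (id 8, lev 1).
Iteration 2: rows with parent_dir in {7,8} -> home (id 9, lev 2).
Iteration 3: no rows with parent_dir in {9}; recursion stops.
SUM(lev) = 0 + 1 + 1 + 2 = 4.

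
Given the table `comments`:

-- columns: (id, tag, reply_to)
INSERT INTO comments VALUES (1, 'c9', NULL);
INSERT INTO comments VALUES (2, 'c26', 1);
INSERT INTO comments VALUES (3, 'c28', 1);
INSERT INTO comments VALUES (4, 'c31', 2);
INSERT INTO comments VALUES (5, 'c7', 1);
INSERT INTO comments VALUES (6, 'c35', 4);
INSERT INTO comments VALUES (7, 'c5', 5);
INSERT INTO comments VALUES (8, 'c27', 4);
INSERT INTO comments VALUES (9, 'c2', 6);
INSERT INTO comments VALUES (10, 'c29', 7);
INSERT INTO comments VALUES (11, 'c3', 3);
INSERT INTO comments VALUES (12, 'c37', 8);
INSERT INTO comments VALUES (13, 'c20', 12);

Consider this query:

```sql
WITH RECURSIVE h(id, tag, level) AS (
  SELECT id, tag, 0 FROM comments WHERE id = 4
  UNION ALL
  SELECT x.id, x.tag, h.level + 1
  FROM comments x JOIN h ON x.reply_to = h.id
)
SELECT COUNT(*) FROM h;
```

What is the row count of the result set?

6

Base: id=4 (c31) at level 0.
Iteration 1: rows with reply_to in {4} -> c35 (id 6, level 1), c27 (id 8, level 1).
Iteration 2: rows with reply_to in {6,8} -> c2 (id 9, level 2), c37 (id 12, level 2).
Iteration 3: rows with reply_to in {9,12} -> c20 (id 13, level 3).
Iteration 4: no rows with reply_to in {13}; recursion stops.
Total rows emitted: 6.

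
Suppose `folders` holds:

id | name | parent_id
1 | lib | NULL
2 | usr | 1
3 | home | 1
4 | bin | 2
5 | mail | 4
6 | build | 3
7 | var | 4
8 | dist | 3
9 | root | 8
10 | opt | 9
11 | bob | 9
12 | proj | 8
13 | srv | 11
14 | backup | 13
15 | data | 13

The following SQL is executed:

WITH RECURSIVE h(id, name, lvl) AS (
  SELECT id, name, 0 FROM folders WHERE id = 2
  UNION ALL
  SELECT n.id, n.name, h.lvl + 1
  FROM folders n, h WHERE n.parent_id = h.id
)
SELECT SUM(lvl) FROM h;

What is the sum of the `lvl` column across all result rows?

5

Base: id=2 (usr) at lvl 0.
Iteration 1: rows with parent_id in {2} -> bin (id 4, lvl 1).
Iteration 2: rows with parent_id in {4} -> mail (id 5, lvl 2), var (id 7, lvl 2).
Iteration 3: no rows with parent_id in {5,7}; recursion stops.
SUM(lvl) = 0 + 1 + 2 + 2 = 5.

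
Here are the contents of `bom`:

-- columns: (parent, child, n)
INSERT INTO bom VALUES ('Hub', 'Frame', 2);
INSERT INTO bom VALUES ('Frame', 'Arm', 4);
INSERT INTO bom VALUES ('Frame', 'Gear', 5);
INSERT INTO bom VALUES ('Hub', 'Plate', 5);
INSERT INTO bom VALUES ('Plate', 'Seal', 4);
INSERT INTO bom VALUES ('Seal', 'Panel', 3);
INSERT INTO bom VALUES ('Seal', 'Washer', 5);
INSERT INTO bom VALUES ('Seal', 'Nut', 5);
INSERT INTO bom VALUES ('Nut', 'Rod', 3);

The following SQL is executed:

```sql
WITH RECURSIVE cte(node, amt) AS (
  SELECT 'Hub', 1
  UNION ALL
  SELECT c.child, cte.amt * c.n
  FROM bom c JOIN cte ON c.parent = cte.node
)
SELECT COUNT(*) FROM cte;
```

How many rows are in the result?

Base: (Hub, amt=1).
Iteration 1: components of {Hub} -> Frame = 1*2 = 2, Plate = 1*5 = 5.
Iteration 2: components of {Frame,Plate} -> Arm = 2*4 = 8, Gear = 2*5 = 10, Seal = 5*4 = 20.
Iteration 3: components of {Arm,Gear,Seal} -> Nut = 20*5 = 100, Panel = 20*3 = 60, Washer = 20*5 = 100.
Iteration 4: components of {Nut,Panel,Washer} -> Rod = 100*3 = 300.
Iteration 5: no further components; recursion stops.
Total rows emitted: 10.

10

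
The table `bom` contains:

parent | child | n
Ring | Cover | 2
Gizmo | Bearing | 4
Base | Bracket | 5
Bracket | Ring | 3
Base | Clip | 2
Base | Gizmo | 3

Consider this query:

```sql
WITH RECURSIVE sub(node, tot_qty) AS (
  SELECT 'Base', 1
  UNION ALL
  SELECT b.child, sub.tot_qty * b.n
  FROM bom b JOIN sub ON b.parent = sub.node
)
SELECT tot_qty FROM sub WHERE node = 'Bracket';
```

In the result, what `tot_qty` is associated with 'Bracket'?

Base: (Base, tot_qty=1).
Iteration 1: components of {Base} -> Bracket = 1*5 = 5, Clip = 1*2 = 2, Gizmo = 1*3 = 3.
Iteration 2: components of {Bracket,Clip,Gizmo} -> Bearing = 3*4 = 12, Ring = 5*3 = 15.
Iteration 3: components of {Bearing,Ring} -> Cover = 15*2 = 30.
Iteration 4: no further components; recursion stops.

5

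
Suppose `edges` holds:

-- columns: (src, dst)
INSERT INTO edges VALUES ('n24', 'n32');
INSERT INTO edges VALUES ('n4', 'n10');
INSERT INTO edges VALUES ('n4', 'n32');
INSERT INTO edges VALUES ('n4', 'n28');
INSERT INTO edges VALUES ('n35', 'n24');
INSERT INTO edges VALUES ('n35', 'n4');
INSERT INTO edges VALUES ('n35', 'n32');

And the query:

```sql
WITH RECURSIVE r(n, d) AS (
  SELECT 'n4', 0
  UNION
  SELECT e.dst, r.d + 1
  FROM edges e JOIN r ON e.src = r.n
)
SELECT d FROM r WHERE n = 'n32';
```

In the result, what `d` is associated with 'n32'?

1

Base: (n4, d=0).
Iteration 1: edges from {n4} -> (n10, d=1), (n28, d=1), (n32, d=1).
Iteration 2: no outgoing edges from {n10,n28,n32}; recursion stops.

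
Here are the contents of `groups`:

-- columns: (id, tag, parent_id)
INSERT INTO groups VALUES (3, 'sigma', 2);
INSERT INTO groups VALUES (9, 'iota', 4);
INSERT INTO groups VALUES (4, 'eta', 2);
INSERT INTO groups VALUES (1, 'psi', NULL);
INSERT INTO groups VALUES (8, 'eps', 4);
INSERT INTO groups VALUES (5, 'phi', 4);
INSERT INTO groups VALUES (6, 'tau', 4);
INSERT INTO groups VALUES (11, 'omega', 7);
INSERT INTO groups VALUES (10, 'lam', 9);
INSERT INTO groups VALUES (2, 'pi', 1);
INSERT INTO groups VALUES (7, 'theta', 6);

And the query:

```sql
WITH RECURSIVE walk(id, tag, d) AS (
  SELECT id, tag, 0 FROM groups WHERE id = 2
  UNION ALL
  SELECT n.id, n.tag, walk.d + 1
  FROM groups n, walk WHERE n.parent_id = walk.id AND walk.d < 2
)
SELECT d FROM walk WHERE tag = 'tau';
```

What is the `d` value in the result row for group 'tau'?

2

Base: id=2 (pi) at d 0.
Iteration 1: rows with parent_id in {2} -> sigma (id 3, d 1), eta (id 4, d 1).
Iteration 2: rows with parent_id in {3,4} -> phi (id 5, d 2), tau (id 6, d 2), eps (id 8, d 2), iota (id 9, d 2).
Iteration 3: d < 2 fails for all current rows; recursion stops.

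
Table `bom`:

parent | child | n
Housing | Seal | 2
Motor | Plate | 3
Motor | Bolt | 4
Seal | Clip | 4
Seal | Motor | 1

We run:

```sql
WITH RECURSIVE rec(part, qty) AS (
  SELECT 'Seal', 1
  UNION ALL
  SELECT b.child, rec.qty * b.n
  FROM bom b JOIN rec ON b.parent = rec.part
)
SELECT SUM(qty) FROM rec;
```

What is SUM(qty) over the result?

13

Base: (Seal, qty=1).
Iteration 1: components of {Seal} -> Clip = 1*4 = 4, Motor = 1*1 = 1.
Iteration 2: components of {Clip,Motor} -> Bolt = 1*4 = 4, Plate = 1*3 = 3.
Iteration 3: no further components; recursion stops.
SUM(qty) = 1 + 1 + 4 + 4 + 3 = 13.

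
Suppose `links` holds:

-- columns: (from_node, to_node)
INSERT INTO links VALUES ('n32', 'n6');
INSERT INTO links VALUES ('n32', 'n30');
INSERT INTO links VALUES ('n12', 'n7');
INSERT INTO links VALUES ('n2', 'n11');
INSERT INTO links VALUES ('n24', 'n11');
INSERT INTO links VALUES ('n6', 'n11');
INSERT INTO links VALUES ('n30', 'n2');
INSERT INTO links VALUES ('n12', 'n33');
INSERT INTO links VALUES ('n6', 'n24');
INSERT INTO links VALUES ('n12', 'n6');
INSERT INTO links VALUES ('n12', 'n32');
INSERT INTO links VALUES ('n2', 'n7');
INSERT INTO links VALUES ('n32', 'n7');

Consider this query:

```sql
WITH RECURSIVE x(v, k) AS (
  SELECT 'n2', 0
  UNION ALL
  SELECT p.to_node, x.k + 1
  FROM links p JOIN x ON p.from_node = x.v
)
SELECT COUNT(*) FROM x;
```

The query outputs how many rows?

3

Base: (n2, k=0).
Iteration 1: edges from {n2} -> (n11, k=1), (n7, k=1).
Iteration 2: no outgoing edges from {n11,n7}; recursion stops.
Total rows emitted: 3.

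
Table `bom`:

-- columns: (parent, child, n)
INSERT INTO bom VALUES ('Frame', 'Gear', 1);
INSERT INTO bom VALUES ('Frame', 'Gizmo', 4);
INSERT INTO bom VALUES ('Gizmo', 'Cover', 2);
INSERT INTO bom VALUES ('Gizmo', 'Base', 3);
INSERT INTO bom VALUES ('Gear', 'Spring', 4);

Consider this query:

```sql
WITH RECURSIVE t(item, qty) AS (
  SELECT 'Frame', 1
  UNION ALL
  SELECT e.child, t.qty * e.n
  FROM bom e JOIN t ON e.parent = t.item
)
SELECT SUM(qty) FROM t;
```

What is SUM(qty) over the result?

Base: (Frame, qty=1).
Iteration 1: components of {Frame} -> Gear = 1*1 = 1, Gizmo = 1*4 = 4.
Iteration 2: components of {Gear,Gizmo} -> Base = 4*3 = 12, Cover = 4*2 = 8, Spring = 1*4 = 4.
Iteration 3: no further components; recursion stops.
SUM(qty) = 1 + 1 + 4 + 4 + 8 + 12 = 30.

30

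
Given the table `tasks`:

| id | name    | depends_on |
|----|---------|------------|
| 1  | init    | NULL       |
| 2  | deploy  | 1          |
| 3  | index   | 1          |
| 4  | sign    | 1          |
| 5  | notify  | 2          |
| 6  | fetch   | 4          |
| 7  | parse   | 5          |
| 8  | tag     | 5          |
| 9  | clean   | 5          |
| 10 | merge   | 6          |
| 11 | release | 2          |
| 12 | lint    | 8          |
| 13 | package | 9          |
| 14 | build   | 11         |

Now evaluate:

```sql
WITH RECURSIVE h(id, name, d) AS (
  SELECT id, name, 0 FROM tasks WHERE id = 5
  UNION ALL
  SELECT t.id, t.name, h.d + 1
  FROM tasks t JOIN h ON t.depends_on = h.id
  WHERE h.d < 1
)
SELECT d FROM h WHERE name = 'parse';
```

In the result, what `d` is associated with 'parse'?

Base: id=5 (notify) at d 0.
Iteration 1: rows with depends_on in {5} -> parse (id 7, d 1), tag (id 8, d 1), clean (id 9, d 1).
Iteration 2: d < 1 fails for all current rows; recursion stops.

1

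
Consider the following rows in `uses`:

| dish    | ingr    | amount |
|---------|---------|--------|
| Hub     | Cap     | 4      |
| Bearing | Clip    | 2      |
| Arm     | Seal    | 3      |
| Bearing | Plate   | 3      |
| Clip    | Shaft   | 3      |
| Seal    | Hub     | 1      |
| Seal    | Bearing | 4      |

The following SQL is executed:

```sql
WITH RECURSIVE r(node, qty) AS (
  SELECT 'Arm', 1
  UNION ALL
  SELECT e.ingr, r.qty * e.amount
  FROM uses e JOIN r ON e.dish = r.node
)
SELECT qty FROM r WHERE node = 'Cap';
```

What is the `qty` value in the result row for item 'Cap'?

12

Base: (Arm, qty=1).
Iteration 1: components of {Arm} -> Seal = 1*3 = 3.
Iteration 2: components of {Seal} -> Bearing = 3*4 = 12, Hub = 3*1 = 3.
Iteration 3: components of {Bearing,Hub} -> Cap = 3*4 = 12, Clip = 12*2 = 24, Plate = 12*3 = 36.
Iteration 4: components of {Cap,Clip,Plate} -> Shaft = 24*3 = 72.
Iteration 5: no further components; recursion stops.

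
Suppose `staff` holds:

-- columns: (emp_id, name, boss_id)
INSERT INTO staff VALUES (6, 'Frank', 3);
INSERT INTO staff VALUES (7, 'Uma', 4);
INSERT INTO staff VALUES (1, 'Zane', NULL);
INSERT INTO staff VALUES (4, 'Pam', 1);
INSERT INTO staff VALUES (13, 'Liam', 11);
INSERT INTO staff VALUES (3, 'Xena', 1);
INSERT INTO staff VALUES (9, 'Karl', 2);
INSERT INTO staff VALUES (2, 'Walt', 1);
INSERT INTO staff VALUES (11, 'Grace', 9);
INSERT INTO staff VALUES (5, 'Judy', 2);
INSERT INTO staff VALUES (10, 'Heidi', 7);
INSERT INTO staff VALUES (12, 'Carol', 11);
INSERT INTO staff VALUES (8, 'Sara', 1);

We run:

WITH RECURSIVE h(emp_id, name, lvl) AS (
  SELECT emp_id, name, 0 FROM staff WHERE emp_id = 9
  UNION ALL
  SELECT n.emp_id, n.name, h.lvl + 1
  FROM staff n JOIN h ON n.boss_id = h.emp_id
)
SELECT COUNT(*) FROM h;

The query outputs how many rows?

Base: emp_id=9 (Karl) at lvl 0.
Iteration 1: rows with boss_id in {9} -> Grace (id 11, lvl 1).
Iteration 2: rows with boss_id in {11} -> Carol (id 12, lvl 2), Liam (id 13, lvl 2).
Iteration 3: no rows with boss_id in {12,13}; recursion stops.
Total rows emitted: 4.

4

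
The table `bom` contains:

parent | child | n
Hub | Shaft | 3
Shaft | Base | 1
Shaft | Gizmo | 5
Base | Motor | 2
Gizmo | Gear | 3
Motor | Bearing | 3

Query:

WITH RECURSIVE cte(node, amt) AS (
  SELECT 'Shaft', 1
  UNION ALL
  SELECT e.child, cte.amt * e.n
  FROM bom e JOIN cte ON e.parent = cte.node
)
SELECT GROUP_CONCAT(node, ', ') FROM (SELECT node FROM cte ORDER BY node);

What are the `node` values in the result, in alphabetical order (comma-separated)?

Base: (Shaft, amt=1).
Iteration 1: components of {Shaft} -> Base = 1*1 = 1, Gizmo = 1*5 = 5.
Iteration 2: components of {Base,Gizmo} -> Gear = 5*3 = 15, Motor = 1*2 = 2.
Iteration 3: components of {Gear,Motor} -> Bearing = 2*3 = 6.
Iteration 4: no further components; recursion stops.

Base, Bearing, Gear, Gizmo, Motor, Shaft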